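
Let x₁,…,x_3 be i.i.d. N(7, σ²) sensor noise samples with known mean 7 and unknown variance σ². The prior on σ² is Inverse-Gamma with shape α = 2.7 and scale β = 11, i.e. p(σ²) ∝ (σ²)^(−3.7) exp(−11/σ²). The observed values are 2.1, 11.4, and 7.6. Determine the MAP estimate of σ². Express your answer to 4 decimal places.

σ̂²_MAP = 6.3202

Sum of squared deviations about the known mean: SS = (2.1−7)² + (11.4−7)² + (7.6−7)² = 43.73.
The Normal likelihood contributes (σ²)^(−n/2) exp(−SS/(2σ²)), so the posterior is Inverse-Gamma(α + n/2, β + SS/2) = Inverse-Gamma(4.2, 32.865).
The mode of Inverse-Gamma(a, b) is b/(a+1) = 32.865/5.2 ≈ 6.3202.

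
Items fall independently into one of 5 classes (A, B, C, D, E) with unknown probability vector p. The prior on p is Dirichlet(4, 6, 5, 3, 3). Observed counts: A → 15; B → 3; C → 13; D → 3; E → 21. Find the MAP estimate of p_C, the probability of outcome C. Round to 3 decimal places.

MAP estimate of p_C = 0.239

The posterior is Dirichlet(αᵢ + nᵢ) = Dirichlet(19, 9, 18, 6, 24).
For a Dirichlet(a₁,…,a_K) with all aᵢ > 1, the mode has j-th component (aⱼ − 1)/(Σaᵢ − K).
Here Σaᵢ = 76 and K = 5, so p_C = (18 − 1)/(76 − 5) = 17/71 ≈ 0.239.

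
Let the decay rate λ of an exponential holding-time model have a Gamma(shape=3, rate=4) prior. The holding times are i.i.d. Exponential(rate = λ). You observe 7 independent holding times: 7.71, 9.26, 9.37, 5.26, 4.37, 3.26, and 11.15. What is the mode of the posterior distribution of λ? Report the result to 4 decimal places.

The Exponential(rate=λ) likelihood is ∝ λ^n e^(−λΣtᵢ). Here n = 7 and Σtᵢ = 7.71 + 9.26 + 9.37 + 5.26 + 4.37 + 3.26 + 11.15 = 50.38.
Posterior ∝ λ^2e^(−4λ) · λ^7e^(−50.38λ) = λ^9e^(−54.38λ), i.e. Gamma(10, 54.38).
Mode = (a−1)/b = 9/54.38 ≈ 0.1655.

λ̂_MAP = 0.1655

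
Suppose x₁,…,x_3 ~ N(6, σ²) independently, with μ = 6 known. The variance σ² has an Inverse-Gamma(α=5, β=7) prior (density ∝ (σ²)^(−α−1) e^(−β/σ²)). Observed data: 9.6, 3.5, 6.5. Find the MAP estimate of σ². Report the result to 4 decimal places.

σ̂²_MAP = 2.2307

Sum of squared deviations about the known mean: SS = (9.6−6)² + (3.5−6)² + (6.5−6)² = 19.46.
The Normal likelihood contributes (σ²)^(−n/2) exp(−SS/(2σ²)), so the posterior is Inverse-Gamma(α + n/2, β + SS/2) = Inverse-Gamma(6.5, 16.73).
The mode of Inverse-Gamma(a, b) is b/(a+1) = 16.73/7.5 ≈ 2.2307.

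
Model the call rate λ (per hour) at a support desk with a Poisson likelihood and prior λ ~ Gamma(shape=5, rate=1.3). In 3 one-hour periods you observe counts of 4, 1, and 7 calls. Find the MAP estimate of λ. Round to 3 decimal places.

λ̂_MAP = 3.721

Σxᵢ = 4+1+7 = 12, with n = 3.
Posterior ∝ λ^4e^(−1.3λ) · λ^12e^(−3λ) = λ^16e^(−4.3λ), i.e. Gamma(shape=17, rate=4.3).
The mode of a Gamma(a, b) with a ≥ 1 (shape–rate) is (a−1)/b = 16/4.3 ≈ 3.721.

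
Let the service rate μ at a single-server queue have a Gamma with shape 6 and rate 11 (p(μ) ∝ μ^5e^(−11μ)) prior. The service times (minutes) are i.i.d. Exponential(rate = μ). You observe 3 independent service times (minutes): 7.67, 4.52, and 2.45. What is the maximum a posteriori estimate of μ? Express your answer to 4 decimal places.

The Exponential(rate=μ) likelihood is ∝ μ^n e^(−μΣtᵢ). Here n = 3 and Σtᵢ = 7.67 + 4.52 + 2.45 = 14.64.
Posterior ∝ μ^5e^(−11μ) · μ^3e^(−14.64μ) = μ^8e^(−25.64μ), i.e. Gamma(9, 25.64).
Mode = (a−1)/b = 8/25.64 ≈ 0.3120.

μ̂_MAP = 0.3120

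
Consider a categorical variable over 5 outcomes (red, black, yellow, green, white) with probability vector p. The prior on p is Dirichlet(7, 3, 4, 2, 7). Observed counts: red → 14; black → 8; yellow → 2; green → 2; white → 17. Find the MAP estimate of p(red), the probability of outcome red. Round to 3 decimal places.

MAP estimate of p(red) = 0.328

The posterior is Dirichlet(αᵢ + nᵢ) = Dirichlet(21, 11, 6, 4, 24).
For a Dirichlet(a₁,…,a_K) with all aᵢ > 1, the mode has j-th component (aⱼ − 1)/(Σaᵢ − K).
Here Σaᵢ = 66 and K = 5, so p(red) = (21 − 1)/(66 − 5) = 20/61 ≈ 0.328.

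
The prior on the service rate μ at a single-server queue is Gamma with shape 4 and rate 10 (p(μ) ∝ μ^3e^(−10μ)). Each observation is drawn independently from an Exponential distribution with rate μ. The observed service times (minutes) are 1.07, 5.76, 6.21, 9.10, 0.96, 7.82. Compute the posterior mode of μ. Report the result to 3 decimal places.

The Exponential(rate=μ) likelihood is ∝ μ^n e^(−μΣtᵢ). Here n = 6 and Σtᵢ = 1.07 + 5.76 + 6.21 + 9.10 + 0.96 + 7.82 = 30.92.
Posterior ∝ μ^3e^(−10μ) · μ^6e^(−30.92μ) = μ^9e^(−40.92μ), i.e. Gamma(10, 40.92).
Mode = (a−1)/b = 9/40.92 ≈ 0.220.

μ̂_MAP = 0.220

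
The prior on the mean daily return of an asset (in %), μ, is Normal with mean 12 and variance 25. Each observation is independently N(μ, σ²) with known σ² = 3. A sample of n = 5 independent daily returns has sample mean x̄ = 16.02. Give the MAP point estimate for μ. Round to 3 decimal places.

μ̂_MAP = 15.926

n = 5, x̄ = 16.02.
For a Normal prior and Normal likelihood with known variance, the posterior is Normal; its mode equals its mean, the precision-weighted average.
Prior precision 1/σ₀² = 1/25 = 0.04; data precision n/σ² = 5/3.
μ̂ = (0.04·12 + (5/3)·16.02) / (0.04 + 5/3) = 27.18/(128/75) = 15.92578125 ≈ 15.926.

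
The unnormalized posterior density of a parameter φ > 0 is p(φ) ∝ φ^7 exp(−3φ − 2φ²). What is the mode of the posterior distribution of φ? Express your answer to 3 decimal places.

ℓ'(φ) = 7/φ − 3 − 4φ. Setting this to zero and multiplying by φ: 4φ² + 3φ − 7 = 0.
φ = (−3 + √(3² + 4·4·7)) / (2·4) = (−3 + √121) / 8 = (−3 + 11)/8 = 1.
ℓ''(φ) = −7/φ² − 4 < 0, confirming a maximum.

φ̂_MAP = 1.000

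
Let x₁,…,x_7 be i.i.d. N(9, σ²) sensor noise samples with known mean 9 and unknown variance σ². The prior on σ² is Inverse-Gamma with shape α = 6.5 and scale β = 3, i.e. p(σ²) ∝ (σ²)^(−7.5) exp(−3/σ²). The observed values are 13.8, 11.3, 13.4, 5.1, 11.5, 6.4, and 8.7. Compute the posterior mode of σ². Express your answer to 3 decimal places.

σ̂²_MAP = 3.727

Sum of squared deviations about the known mean: SS = (13.8−9)² + (11.3−9)² + (13.4−9)² + (5.1−9)² + (11.5−9)² + (6.4−9)² + (8.7−9)² = 76.
The Normal likelihood contributes (σ²)^(−n/2) exp(−SS/(2σ²)), so the posterior is Inverse-Gamma(α + n/2, β + SS/2) = Inverse-Gamma(10, 41).
The mode of Inverse-Gamma(a, b) is b/(a+1) = 41/11 ≈ 3.727.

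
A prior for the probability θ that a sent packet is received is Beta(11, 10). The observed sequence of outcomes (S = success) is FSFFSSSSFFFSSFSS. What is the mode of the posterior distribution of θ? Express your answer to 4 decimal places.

θ̂_MAP = 0.5429

Prior: Beta(11, 10).
Data: 9 successes in 16 trials (from the sequence). The binomial likelihood contributes θ^9(1−θ)^7, so the posterior is Beta(11+9, 10+7) = Beta(20, 17).
For Beta(a, b) with a, b > 1 the mode is (a−1)/(a+b−2) = 19/35 ≈ 0.5429.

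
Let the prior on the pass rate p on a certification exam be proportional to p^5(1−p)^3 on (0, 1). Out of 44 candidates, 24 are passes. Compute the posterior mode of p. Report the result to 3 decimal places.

The prior density ∝ p^5(1−p)^3 is the kernel of Beta(6, 4).
Data: 24 successes in 44 trials. The binomial likelihood contributes p^24(1−p)^20, so the posterior is Beta(6+24, 4+20) = Beta(30, 24).
For Beta(a, b) with a, b > 1 the mode is (a−1)/(a+b−2) = 29/52 ≈ 0.558.

p̂_MAP = 0.558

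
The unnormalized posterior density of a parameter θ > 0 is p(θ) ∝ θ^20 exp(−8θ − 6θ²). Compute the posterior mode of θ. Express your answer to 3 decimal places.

ℓ'(θ) = 20/θ − 8 − 12θ. Setting this to zero and multiplying by θ: 12θ² + 8θ − 20 = 0.
θ = (−8 + √(8² + 4·12·20)) / (2·12) = (−8 + √1024) / 24 = (−8 + 32)/24 = 1.
ℓ''(θ) = −20/θ² − 12 < 0, confirming a maximum.

θ̂_MAP = 1.000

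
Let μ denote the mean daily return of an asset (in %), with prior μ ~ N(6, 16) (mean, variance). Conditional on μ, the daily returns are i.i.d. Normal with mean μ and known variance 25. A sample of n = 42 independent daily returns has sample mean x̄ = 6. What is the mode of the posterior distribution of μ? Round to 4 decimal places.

μ̂_MAP = 6.0000

n = 42, x̄ = 6.
For a Normal prior and Normal likelihood with known variance, the posterior is Normal; its mode equals its mean, the precision-weighted average.
Prior precision 1/σ₀² = 1/16 = 0.0625; data precision n/σ² = 42/25 = 1.68.
μ̂ = (0.0625·6 + 1.68·6) / (0.0625 + 1.68) = 10.455/1.7425 = 6.0000.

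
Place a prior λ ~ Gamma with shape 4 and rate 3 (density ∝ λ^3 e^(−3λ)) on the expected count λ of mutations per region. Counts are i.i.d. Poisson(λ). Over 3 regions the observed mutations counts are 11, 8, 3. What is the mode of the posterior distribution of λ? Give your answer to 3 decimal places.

λ̂_MAP = 4.167

Σxᵢ = 11+8+3 = 22, with n = 3.
Posterior ∝ λ^3e^(−3λ) · λ^22e^(−3λ) = λ^25e^(−6λ), i.e. Gamma(shape=26, rate=6).
The mode of a Gamma(a, b) with a ≥ 1 (shape–rate) is (a−1)/b = 25/6 ≈ 4.167.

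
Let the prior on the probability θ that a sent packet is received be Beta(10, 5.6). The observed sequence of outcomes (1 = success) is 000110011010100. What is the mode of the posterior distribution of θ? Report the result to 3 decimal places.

Prior: Beta(10, 5.6).
Data: 6 successes in 15 trials (from the sequence). The binomial likelihood contributes θ^6(1−θ)^9, so the posterior is Beta(10+6, 5.6+9) = Beta(16, 14.6).
For Beta(a, b) with a, b > 1 the mode is (a−1)/(a+b−2) = 15/28.6 ≈ 0.524.

θ̂_MAP = 0.524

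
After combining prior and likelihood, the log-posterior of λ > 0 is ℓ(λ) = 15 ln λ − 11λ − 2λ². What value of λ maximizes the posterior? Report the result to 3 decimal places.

ℓ'(λ) = 15/λ − 11 − 4λ. Setting this to zero and multiplying by λ: 4λ² + 11λ − 15 = 0.
λ = (−11 + √(11² + 4·4·15)) / (2·4) = (−11 + √361) / 8 = (−11 + 19)/8 = 1.
ℓ''(λ) = −15/λ² − 4 < 0, confirming a maximum.

λ̂_MAP = 1.000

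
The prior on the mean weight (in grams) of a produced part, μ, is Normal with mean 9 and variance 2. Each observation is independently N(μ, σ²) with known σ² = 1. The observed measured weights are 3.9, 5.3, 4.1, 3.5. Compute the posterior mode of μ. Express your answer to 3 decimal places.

n = 4; x̄ = (3.9 + 5.3 + 4.1 + 3.5)/4 = 16.8/4 = 4.2.
For a Normal prior and Normal likelihood with known variance, the posterior is Normal; its mode equals its mean, the precision-weighted average.
Prior precision 1/σ₀² = 1/2 = 0.5; data precision n/σ² = 4/1 = 4.
μ̂ = (0.5·9 + 4·4.2) / (0.5 + 4) = 21.3/4.5 = 71/15 ≈ 4.733.

μ̂_MAP = 4.733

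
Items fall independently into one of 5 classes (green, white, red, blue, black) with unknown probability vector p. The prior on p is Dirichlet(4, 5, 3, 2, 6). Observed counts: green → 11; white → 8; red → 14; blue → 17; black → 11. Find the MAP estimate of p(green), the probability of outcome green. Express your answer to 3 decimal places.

The posterior is Dirichlet(αᵢ + nᵢ) = Dirichlet(15, 13, 17, 19, 17).
For a Dirichlet(a₁,…,a_K) with all aᵢ > 1, the mode has j-th component (aⱼ − 1)/(Σaᵢ − K).
Here Σaᵢ = 81 and K = 5, so p(green) = (15 − 1)/(81 − 5) = 14/76 ≈ 0.184.

MAP estimate of p(green) = 0.184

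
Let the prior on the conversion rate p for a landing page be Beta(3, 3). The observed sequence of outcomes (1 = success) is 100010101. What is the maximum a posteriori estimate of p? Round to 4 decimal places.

Prior: Beta(3, 3).
Data: 4 successes in 9 trials (from the sequence). The binomial likelihood contributes p^4(1−p)^5, so the posterior is Beta(3+4, 3+5) = Beta(7, 8).
For Beta(a, b) with a, b > 1 the mode is (a−1)/(a+b−2) = 6/13 ≈ 0.4615.

p̂_MAP = 0.4615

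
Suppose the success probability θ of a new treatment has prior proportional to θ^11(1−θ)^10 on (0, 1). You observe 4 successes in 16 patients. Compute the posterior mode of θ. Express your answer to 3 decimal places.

The prior density ∝ θ^11(1−θ)^10 is the kernel of Beta(12, 11).
Data: 4 successes in 16 trials. The binomial likelihood contributes θ^4(1−θ)^12, so the posterior is Beta(12+4, 11+12) = Beta(16, 23).
For Beta(a, b) with a, b > 1 the mode is (a−1)/(a+b−2) = 15/37 ≈ 0.405.

θ̂_MAP = 0.405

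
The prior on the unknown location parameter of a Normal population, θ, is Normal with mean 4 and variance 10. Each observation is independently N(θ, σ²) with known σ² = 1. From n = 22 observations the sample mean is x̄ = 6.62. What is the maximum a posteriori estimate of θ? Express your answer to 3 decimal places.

θ̂_MAP = 6.608

n = 22, x̄ = 6.62.
For a Normal prior and Normal likelihood with known variance, the posterior is Normal; its mode equals its mean, the precision-weighted average.
Prior precision 1/σ₀² = 1/10 = 0.1; data precision n/σ² = 22/1 = 22.
θ̂ = (0.1·4 + 22·6.62) / (0.1 + 22) = 146.04/22.1 = 7302/1105 ≈ 6.608.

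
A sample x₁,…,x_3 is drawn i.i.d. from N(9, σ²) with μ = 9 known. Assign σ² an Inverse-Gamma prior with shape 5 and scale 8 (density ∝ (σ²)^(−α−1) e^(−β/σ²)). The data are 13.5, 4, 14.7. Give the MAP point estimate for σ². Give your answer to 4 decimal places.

Sum of squared deviations about the known mean: SS = (13.5−9)² + (4−9)² + (14.7−9)² = 77.74.
The Normal likelihood contributes (σ²)^(−n/2) exp(−SS/(2σ²)), so the posterior is Inverse-Gamma(α + n/2, β + SS/2) = Inverse-Gamma(6.5, 46.87).
The mode of Inverse-Gamma(a, b) is b/(a+1) = 46.87/7.5 ≈ 6.2493.

σ̂²_MAP = 6.2493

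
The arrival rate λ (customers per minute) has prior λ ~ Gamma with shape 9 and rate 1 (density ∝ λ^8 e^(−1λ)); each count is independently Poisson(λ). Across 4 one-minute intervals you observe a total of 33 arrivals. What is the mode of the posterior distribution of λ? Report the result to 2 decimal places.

λ̂_MAP = 8.20

Σxᵢ = 33, n = 4.
Posterior ∝ λ^8e^(−1λ) · λ^33e^(−4λ) = λ^41e^(−5λ), i.e. Gamma(shape=42, rate=5).
The mode of a Gamma(a, b) with a ≥ 1 (shape–rate) is (a−1)/b = 41/5 ≈ 8.20.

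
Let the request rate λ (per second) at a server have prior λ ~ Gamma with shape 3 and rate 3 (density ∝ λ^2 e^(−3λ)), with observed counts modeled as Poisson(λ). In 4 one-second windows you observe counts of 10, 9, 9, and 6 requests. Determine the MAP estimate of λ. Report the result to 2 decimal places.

Σxᵢ = 10+9+9+6 = 34, with n = 4.
Posterior ∝ λ^2e^(−3λ) · λ^34e^(−4λ) = λ^36e^(−7λ), i.e. Gamma(shape=37, rate=7).
The mode of a Gamma(a, b) with a ≥ 1 (shape–rate) is (a−1)/b = 36/7 ≈ 5.14.

λ̂_MAP = 5.14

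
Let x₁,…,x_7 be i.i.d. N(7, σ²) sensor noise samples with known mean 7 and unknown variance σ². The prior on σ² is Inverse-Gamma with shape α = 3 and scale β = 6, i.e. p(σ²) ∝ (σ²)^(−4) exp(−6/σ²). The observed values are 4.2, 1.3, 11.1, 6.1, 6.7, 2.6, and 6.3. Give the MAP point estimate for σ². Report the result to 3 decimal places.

σ̂²_MAP = 5.993

Sum of squared deviations about the known mean: SS = (4.2−7)² + (1.3−7)² + (11.1−7)² + (6.1−7)² + (6.7−7)² + (2.6−7)² + (6.3−7)² = 77.89.
The Normal likelihood contributes (σ²)^(−n/2) exp(−SS/(2σ²)), so the posterior is Inverse-Gamma(α + n/2, β + SS/2) = Inverse-Gamma(6.5, 44.945).
The mode of Inverse-Gamma(a, b) is b/(a+1) = 44.945/7.5 ≈ 5.993.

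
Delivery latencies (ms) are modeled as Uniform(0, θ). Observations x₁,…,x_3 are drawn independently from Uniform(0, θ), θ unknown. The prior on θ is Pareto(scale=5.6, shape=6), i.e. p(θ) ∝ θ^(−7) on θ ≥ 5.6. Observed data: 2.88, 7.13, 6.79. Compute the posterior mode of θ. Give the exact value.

θ̂_MAP = 7.13

The Uniform(0, θ) likelihood is θ^(−n) for θ ≥ max(xᵢ), zero otherwise. Here max(xᵢ) = 7.13.
Posterior ∝ θ^(−7) · θ^(−3) = θ^(−10) on θ ≥ max(5.6, 7.13) = 7.13.
This density is strictly decreasing in θ, so the posterior mode lies at the lower boundary of the support.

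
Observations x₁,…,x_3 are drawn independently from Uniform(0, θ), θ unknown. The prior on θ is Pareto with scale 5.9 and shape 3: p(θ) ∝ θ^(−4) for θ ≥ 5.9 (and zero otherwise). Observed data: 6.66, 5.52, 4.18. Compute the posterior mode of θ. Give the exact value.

θ̂_MAP = 6.66

The Uniform(0, θ) likelihood is θ^(−n) for θ ≥ max(xᵢ), zero otherwise. Here max(xᵢ) = 6.66.
Posterior ∝ θ^(−4) · θ^(−3) = θ^(−7) on θ ≥ max(5.9, 6.66) = 6.66.
This density is strictly decreasing in θ, so the posterior mode lies at the lower boundary of the support.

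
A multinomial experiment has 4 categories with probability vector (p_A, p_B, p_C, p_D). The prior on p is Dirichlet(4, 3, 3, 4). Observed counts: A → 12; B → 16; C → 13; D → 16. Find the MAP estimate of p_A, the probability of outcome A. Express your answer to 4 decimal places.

MAP estimate of p_A = 0.2239

The posterior is Dirichlet(αᵢ + nᵢ) = Dirichlet(16, 19, 16, 20).
For a Dirichlet(a₁,…,a_K) with all aᵢ > 1, the mode has j-th component (aⱼ − 1)/(Σaᵢ − K).
Here Σaᵢ = 71 and K = 4, so p_A = (16 − 1)/(71 − 4) = 15/67 ≈ 0.2239.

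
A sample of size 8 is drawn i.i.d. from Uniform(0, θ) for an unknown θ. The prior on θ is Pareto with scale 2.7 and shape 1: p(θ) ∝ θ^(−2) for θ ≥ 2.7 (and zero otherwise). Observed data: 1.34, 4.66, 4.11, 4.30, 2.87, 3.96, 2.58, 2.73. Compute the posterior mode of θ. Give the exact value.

θ̂_MAP = 4.66

The Uniform(0, θ) likelihood is θ^(−n) for θ ≥ max(xᵢ), zero otherwise. Here max(xᵢ) = 4.66.
Posterior ∝ θ^(−2) · θ^(−8) = θ^(−10) on θ ≥ max(2.7, 4.66) = 4.66.
This density is strictly decreasing in θ, so the posterior mode lies at the lower boundary of the support.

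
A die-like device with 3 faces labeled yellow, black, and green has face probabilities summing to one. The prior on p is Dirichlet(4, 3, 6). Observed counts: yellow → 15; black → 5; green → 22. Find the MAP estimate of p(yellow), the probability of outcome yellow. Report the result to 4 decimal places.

The posterior is Dirichlet(αᵢ + nᵢ) = Dirichlet(19, 8, 28).
For a Dirichlet(a₁,…,a_K) with all aᵢ > 1, the mode has j-th component (aⱼ − 1)/(Σaᵢ − K).
Here Σaᵢ = 55 and K = 3, so p(yellow) = (19 − 1)/(55 − 3) = 18/52 ≈ 0.3462.

MAP estimate of p(yellow) = 0.3462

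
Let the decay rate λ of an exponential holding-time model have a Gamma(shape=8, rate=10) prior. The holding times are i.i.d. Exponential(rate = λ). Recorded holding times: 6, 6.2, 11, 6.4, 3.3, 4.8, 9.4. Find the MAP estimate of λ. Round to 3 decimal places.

λ̂_MAP = 0.245

The Exponential(rate=λ) likelihood is ∝ λ^n e^(−λΣtᵢ). Here n = 7 and Σtᵢ = 6 + 6.2 + 11 + 6.4 + 3.3 + 4.8 + 9.4 = 47.1.
Posterior ∝ λ^7e^(−10λ) · λ^7e^(−47.1λ) = λ^14e^(−57.1λ), i.e. Gamma(15, 57.1).
Mode = (a−1)/b = 14/57.1 ≈ 0.245.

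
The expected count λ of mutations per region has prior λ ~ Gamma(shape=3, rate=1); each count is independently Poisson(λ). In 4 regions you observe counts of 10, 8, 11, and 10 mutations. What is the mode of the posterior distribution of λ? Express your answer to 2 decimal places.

λ̂_MAP = 8.20

Σxᵢ = 10+8+11+10 = 39, with n = 4.
Posterior ∝ λ^2e^(−1λ) · λ^39e^(−4λ) = λ^41e^(−5λ), i.e. Gamma(shape=42, rate=5).
The mode of a Gamma(a, b) with a ≥ 1 (shape–rate) is (a−1)/b = 41/5 ≈ 8.20.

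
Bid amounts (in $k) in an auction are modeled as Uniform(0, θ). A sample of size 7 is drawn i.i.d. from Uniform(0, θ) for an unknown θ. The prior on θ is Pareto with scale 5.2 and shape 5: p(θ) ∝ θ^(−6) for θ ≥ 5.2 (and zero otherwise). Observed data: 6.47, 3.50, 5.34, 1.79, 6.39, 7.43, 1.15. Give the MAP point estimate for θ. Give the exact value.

The Uniform(0, θ) likelihood is θ^(−n) for θ ≥ max(xᵢ), zero otherwise. Here max(xᵢ) = 7.43.
Posterior ∝ θ^(−6) · θ^(−7) = θ^(−13) on θ ≥ max(5.2, 7.43) = 7.43.
This density is strictly decreasing in θ, so the posterior mode lies at the lower boundary of the support.

θ̂_MAP = 7.43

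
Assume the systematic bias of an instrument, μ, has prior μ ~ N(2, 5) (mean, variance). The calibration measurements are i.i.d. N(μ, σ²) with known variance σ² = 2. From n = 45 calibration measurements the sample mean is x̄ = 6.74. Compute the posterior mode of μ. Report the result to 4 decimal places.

μ̂_MAP = 6.6982

n = 45, x̄ = 6.74.
For a Normal prior and Normal likelihood with known variance, the posterior is Normal; its mode equals its mean, the precision-weighted average.
Prior precision 1/σ₀² = 1/5 = 0.2; data precision n/σ² = 45/2 = 22.5.
μ̂ = (0.2·2 + 22.5·6.74) / (0.2 + 22.5) = 152.05/22.7 = 3041/454 ≈ 6.6982.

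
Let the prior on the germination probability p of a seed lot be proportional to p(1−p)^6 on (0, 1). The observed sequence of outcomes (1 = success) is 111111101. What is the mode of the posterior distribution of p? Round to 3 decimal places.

p̂_MAP = 0.563

The prior density ∝ p(1−p)^6 is the kernel of Beta(2, 7).
Data: 8 successes in 9 trials (from the sequence). The binomial likelihood contributes p^8(1−p)^1, so the posterior is Beta(2+8, 7+1) = Beta(10, 8).
For Beta(a, b) with a, b > 1 the mode is (a−1)/(a+b−2) = 9/16 ≈ 0.563.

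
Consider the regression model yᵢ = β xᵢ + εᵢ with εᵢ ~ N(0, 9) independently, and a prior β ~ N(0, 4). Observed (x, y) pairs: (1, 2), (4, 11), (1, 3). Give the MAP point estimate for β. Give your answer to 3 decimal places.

β̂_MAP = 2.420

log p(β | y) = −Σ(yᵢ − βxᵢ)²/(2·9) − β²/(2·4) + const.
Setting the derivative to zero: Σxᵢ(yᵢ − βxᵢ)/9 − β/4 = 0, so β = Σxᵢyᵢ / (Σxᵢ² + σ²/τ²).
Σxᵢyᵢ = 1·2 + 4·11 + 1·3 = 49; Σxᵢ² = 18; σ²/τ² = 2.25.
β̂_MAP = 49 / (18 + 2.25) = 49/20.25 ≈ 2.420.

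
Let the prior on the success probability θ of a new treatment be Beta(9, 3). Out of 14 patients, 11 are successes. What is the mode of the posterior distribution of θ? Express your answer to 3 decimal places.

Prior: Beta(9, 3).
Data: 11 successes in 14 trials. The binomial likelihood contributes θ^11(1−θ)^3, so the posterior is Beta(9+11, 3+3) = Beta(20, 6).
For Beta(a, b) with a, b > 1 the mode is (a−1)/(a+b−2) = 19/24 ≈ 0.792.

θ̂_MAP = 0.792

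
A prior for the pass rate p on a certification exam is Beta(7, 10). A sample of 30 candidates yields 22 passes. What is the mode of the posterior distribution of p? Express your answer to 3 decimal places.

p̂_MAP = 0.622

Prior: Beta(7, 10).
Data: 22 successes in 30 trials. The binomial likelihood contributes p^22(1−p)^8, so the posterior is Beta(7+22, 10+8) = Beta(29, 18).
For Beta(a, b) with a, b > 1 the mode is (a−1)/(a+b−2) = 28/45 ≈ 0.622.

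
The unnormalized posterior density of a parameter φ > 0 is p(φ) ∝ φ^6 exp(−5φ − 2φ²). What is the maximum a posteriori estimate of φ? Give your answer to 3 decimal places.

ℓ'(φ) = 6/φ − 5 − 4φ. Setting this to zero and multiplying by φ: 4φ² + 5φ − 6 = 0.
φ = (−5 + √(5² + 4·4·6)) / (2·4) = (−5 + √121) / 8 = (−5 + 11)/8 = 3/4.
ℓ''(φ) = −6/φ² − 4 < 0, confirming a maximum.

φ̂_MAP = 0.750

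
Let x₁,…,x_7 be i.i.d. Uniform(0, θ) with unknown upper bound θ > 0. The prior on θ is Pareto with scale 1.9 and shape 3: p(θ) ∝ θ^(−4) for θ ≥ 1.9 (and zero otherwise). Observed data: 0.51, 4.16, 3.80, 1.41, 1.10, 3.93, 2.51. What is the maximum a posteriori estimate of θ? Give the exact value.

The Uniform(0, θ) likelihood is θ^(−n) for θ ≥ max(xᵢ), zero otherwise. Here max(xᵢ) = 4.16.
Posterior ∝ θ^(−4) · θ^(−7) = θ^(−11) on θ ≥ max(1.9, 4.16) = 4.16.
This density is strictly decreasing in θ, so the posterior mode lies at the lower boundary of the support.

θ̂_MAP = 4.16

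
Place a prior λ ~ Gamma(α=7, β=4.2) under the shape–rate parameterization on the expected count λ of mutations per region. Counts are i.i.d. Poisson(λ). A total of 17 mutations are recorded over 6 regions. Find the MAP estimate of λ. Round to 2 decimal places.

λ̂_MAP = 2.25

Σxᵢ = 17, n = 6.
Posterior ∝ λ^6e^(−4.2λ) · λ^17e^(−6λ) = λ^23e^(−10.2λ), i.e. Gamma(shape=24, rate=10.2).
The mode of a Gamma(a, b) with a ≥ 1 (shape–rate) is (a−1)/b = 23/10.2 ≈ 2.25.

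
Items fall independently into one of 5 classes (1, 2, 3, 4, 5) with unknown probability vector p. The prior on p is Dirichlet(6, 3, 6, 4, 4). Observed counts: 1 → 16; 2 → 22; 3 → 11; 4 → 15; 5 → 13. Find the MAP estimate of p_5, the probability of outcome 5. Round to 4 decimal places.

MAP estimate: 0.1684

The posterior is Dirichlet(αᵢ + nᵢ) = Dirichlet(22, 25, 17, 19, 17).
For a Dirichlet(a₁,…,a_K) with all aᵢ > 1, the mode has j-th component (aⱼ − 1)/(Σaᵢ − K).
Here Σaᵢ = 100 and K = 5, so p_5 = (17 − 1)/(100 − 5) = 16/95 ≈ 0.1684.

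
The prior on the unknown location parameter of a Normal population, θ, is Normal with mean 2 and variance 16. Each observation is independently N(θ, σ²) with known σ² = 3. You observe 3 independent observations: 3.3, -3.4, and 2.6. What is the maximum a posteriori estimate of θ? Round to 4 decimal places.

θ̂_MAP = 0.9020

n = 3; x̄ = (3.3 + (-3.4) + 2.6)/3 = 2.5/3 = 5/6 ≈ 0.8333.
For a Normal prior and Normal likelihood with known variance, the posterior is Normal; its mode equals its mean, the precision-weighted average.
Prior precision 1/σ₀² = 1/16 = 0.0625; data precision n/σ² = 3/3 = 1.
θ̂ = (0.0625·2 + 1·(5/6)) / (0.0625 + 1) = (23/24)/1.0625 = 46/51 ≈ 0.9020.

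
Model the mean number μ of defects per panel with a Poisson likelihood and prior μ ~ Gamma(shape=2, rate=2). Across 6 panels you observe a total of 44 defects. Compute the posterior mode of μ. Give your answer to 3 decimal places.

μ̂_MAP = 5.625

Σxᵢ = 44, n = 6.
Posterior ∝ μe^(−2μ) · μ^44e^(−6μ) = μ^45e^(−8μ), i.e. Gamma(shape=46, rate=8).
The mode of a Gamma(a, b) with a ≥ 1 (shape–rate) is (a−1)/b = 45/8 ≈ 5.625.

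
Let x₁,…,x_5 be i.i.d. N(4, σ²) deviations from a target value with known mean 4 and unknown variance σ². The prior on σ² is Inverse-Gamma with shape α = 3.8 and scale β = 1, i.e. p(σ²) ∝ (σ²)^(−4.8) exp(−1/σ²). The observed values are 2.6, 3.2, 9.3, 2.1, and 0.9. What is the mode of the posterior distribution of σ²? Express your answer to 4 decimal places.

σ̂²_MAP = 3.1445

Sum of squared deviations about the known mean: SS = (2.6−4)² + (3.2−4)² + (9.3−4)² + (2.1−4)² + (0.9−4)² = 43.91.
The Normal likelihood contributes (σ²)^(−n/2) exp(−SS/(2σ²)), so the posterior is Inverse-Gamma(α + n/2, β + SS/2) = Inverse-Gamma(6.3, 22.955).
The mode of Inverse-Gamma(a, b) is b/(a+1) = 22.955/7.3 ≈ 3.1445.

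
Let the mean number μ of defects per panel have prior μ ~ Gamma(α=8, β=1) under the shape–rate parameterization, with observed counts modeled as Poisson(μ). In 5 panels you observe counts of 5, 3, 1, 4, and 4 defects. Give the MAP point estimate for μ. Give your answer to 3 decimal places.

Σxᵢ = 5+3+1+4+4 = 17, with n = 5.
Posterior ∝ μ^7e^(−1μ) · μ^17e^(−5μ) = μ^24e^(−6μ), i.e. Gamma(shape=25, rate=6).
The mode of a Gamma(a, b) with a ≥ 1 (shape–rate) is (a−1)/b = 24/6 ≈ 4.000.

μ̂_MAP = 4.000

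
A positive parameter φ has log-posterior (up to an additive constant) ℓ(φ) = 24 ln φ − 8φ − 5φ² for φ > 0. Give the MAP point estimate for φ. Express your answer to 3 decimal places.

φ̂_MAP = 1.200

ℓ'(φ) = 24/φ − 8 − 10φ. Setting this to zero and multiplying by φ: 10φ² + 8φ − 24 = 0.
φ = (−8 + √(8² + 4·10·24)) / (2·10) = (−8 + √1024) / 20 = (−8 + 32)/20 = 6/5.
ℓ''(φ) = −24/φ² − 10 < 0, confirming a maximum.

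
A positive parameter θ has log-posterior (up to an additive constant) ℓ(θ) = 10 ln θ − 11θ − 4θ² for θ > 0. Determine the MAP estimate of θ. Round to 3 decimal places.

θ̂_MAP = 0.625

ℓ'(θ) = 10/θ − 11 − 8θ. Setting this to zero and multiplying by θ: 8θ² + 11θ − 10 = 0.
θ = (−11 + √(11² + 4·8·10)) / (2·8) = (−11 + √441) / 16 = (−11 + 21)/16 = 5/8.
ℓ''(θ) = −10/θ² − 8 < 0, confirming a maximum.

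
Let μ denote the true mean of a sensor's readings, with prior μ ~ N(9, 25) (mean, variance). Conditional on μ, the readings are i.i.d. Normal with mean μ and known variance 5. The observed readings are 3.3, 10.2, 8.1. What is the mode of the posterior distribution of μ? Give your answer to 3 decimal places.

n = 3; x̄ = (3.3 + 10.2 + 8.1)/3 = 21.6/3 = 7.2.
For a Normal prior and Normal likelihood with known variance, the posterior is Normal; its mode equals its mean, the precision-weighted average.
Prior precision 1/σ₀² = 1/25 = 0.04; data precision n/σ² = 3/5 = 0.6.
μ̂ = (0.04·9 + 0.6·7.2) / (0.04 + 0.6) = 4.68/0.64 = 7.3125 ≈ 7.313.

μ̂_MAP = 7.313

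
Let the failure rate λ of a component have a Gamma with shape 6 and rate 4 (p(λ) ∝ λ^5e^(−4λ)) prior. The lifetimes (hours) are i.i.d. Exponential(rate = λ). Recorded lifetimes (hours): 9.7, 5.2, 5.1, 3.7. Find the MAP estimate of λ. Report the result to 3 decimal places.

λ̂_MAP = 0.325

The Exponential(rate=λ) likelihood is ∝ λ^n e^(−λΣtᵢ). Here n = 4 and Σtᵢ = 9.7 + 5.2 + 5.1 + 3.7 = 23.7.
Posterior ∝ λ^5e^(−4λ) · λ^4e^(−23.7λ) = λ^9e^(−27.7λ), i.e. Gamma(10, 27.7).
Mode = (a−1)/b = 9/27.7 ≈ 0.325.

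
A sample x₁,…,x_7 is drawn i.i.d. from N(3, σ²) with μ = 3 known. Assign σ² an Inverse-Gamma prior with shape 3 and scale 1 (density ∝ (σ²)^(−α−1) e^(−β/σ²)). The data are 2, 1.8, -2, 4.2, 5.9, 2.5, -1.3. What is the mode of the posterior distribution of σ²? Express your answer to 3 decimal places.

Sum of squared deviations about the known mean: SS = (2−3)² + (1.8−3)² + (-2−3)² + (4.2−3)² + (5.9−3)² + (2.5−3)² + (-1.3−3)² = 56.03.
The Normal likelihood contributes (σ²)^(−n/2) exp(−SS/(2σ²)), so the posterior is Inverse-Gamma(α + n/2, β + SS/2) = Inverse-Gamma(6.5, 29.015).
The mode of Inverse-Gamma(a, b) is b/(a+1) = 29.015/7.5 ≈ 3.869.

σ̂²_MAP = 3.869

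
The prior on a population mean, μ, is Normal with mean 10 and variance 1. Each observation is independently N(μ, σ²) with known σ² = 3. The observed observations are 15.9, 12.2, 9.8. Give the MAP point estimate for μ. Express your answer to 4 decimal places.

μ̂_MAP = 11.3167

n = 3; x̄ = (15.9 + 12.2 + 9.8)/3 = 37.9/3 = 379/30 ≈ 12.6333.
For a Normal prior and Normal likelihood with known variance, the posterior is Normal; its mode equals its mean, the precision-weighted average.
Prior precision 1/σ₀² = 1/1 = 1; data precision n/σ² = 3/3 = 1.
μ̂ = (1·10 + 1·(379/30)) / (1 + 1) = (679/30)/2 = 679/60 ≈ 11.3167.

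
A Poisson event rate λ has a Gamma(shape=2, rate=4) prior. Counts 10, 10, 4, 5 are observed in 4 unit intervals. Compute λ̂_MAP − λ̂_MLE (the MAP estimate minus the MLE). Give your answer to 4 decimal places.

MAP − MLE = -3.5000

Σxᵢ = 29. Posterior is Gamma(31, 8); MAP = (31−1)/8 = 30/8 ≈ 3.75000.
MLE = x̄ = 29/4 ≈ 7.25000.
Difference = 30/8 − 29/4 = -7/2 ≈ -3.5000.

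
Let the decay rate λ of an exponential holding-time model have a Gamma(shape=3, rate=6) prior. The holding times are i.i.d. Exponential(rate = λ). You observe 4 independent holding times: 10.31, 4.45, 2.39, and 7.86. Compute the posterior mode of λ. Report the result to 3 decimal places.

The Exponential(rate=λ) likelihood is ∝ λ^n e^(−λΣtᵢ). Here n = 4 and Σtᵢ = 10.31 + 4.45 + 2.39 + 7.86 = 25.01.
Posterior ∝ λ^2e^(−6λ) · λ^4e^(−25.01λ) = λ^6e^(−31.01λ), i.e. Gamma(7, 31.01).
Mode = (a−1)/b = 6/31.01 ≈ 0.193.

λ̂_MAP = 0.193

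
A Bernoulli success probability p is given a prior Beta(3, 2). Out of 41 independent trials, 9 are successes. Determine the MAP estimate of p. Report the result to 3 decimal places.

p̂_MAP = 0.250

Prior: Beta(3, 2).
Data: 9 successes in 41 trials. The binomial likelihood contributes p^9(1−p)^32, so the posterior is Beta(3+9, 2+32) = Beta(12, 34).
For Beta(a, b) with a, b > 1 the mode is (a−1)/(a+b−2) = 11/44 ≈ 0.250.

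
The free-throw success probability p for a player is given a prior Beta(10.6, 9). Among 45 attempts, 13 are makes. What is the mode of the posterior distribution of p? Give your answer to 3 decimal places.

p̂_MAP = 0.361

Prior: Beta(10.6, 9).
Data: 13 successes in 45 trials. The binomial likelihood contributes p^13(1−p)^32, so the posterior is Beta(10.6+13, 9+32) = Beta(23.6, 41).
For Beta(a, b) with a, b > 1 the mode is (a−1)/(a+b−2) = 22.6/62.6 ≈ 0.361.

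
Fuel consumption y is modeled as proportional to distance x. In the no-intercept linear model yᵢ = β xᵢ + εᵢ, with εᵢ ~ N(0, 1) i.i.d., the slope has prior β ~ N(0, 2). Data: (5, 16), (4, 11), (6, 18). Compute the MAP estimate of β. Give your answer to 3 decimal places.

log p(β | y) = −Σ(yᵢ − βxᵢ)²/(2·1) − β²/(2·2) + const.
Setting the derivative to zero: Σxᵢ(yᵢ − βxᵢ)/1 − β/2 = 0, so β = Σxᵢyᵢ / (Σxᵢ² + σ²/τ²).
Σxᵢyᵢ = 5·16 + 4·11 + 6·18 = 232; Σxᵢ² = 77; σ²/τ² = 0.5.
β̂_MAP = 232 / (77 + 0.5) = 232/77.5 ≈ 2.994.

β̂_MAP = 2.994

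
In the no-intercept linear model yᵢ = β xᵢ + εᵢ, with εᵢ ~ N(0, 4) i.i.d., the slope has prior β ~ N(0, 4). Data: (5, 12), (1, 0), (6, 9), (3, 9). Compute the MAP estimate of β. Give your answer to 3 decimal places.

β̂_MAP = 1.958

log p(β | y) = −Σ(yᵢ − βxᵢ)²/(2·4) − β²/(2·4) + const.
Setting the derivative to zero: Σxᵢ(yᵢ − βxᵢ)/4 − β/4 = 0, so β = Σxᵢyᵢ / (Σxᵢ² + σ²/τ²).
Σxᵢyᵢ = 5·12 + 1·0 + 6·9 + 3·9 = 141; Σxᵢ² = 71; σ²/τ² = 1.
β̂_MAP = 141 / (71 + 1) = 141/72 ≈ 1.958.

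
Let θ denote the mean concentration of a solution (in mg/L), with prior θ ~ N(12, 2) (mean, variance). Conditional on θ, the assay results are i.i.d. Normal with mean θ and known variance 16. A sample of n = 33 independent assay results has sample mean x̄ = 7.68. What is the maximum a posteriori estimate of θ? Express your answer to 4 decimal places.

n = 33, x̄ = 7.68.
For a Normal prior and Normal likelihood with known variance, the posterior is Normal; its mode equals its mean, the precision-weighted average.
Prior precision 1/σ₀² = 1/2 = 0.5; data precision n/σ² = 33/16 = 2.0625.
θ̂ = (0.5·12 + 2.0625·7.68) / (0.5 + 2.0625) = 21.84/2.5625 = 8736/1025 ≈ 8.5229.

θ̂_MAP = 8.5229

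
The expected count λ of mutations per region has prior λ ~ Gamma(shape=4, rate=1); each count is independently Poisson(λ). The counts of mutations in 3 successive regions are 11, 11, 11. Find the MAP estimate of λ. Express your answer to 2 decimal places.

λ̂_MAP = 9.00

Σxᵢ = 11+11+11 = 33, with n = 3.
Posterior ∝ λ^3e^(−1λ) · λ^33e^(−3λ) = λ^36e^(−4λ), i.e. Gamma(shape=37, rate=4).
The mode of a Gamma(a, b) with a ≥ 1 (shape–rate) is (a−1)/b = 36/4 ≈ 9.00.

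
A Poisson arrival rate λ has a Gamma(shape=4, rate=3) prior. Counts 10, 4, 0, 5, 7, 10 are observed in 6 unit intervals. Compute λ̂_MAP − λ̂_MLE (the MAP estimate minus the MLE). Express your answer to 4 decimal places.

Σxᵢ = 36. Posterior is Gamma(40, 9); MAP = (40−1)/9 = 39/9 ≈ 4.33333.
MLE = x̄ = 36/6 ≈ 6.00000.
Difference = 39/9 − 36/6 = -5/3 ≈ -1.6667.

MAP − MLE = -1.6667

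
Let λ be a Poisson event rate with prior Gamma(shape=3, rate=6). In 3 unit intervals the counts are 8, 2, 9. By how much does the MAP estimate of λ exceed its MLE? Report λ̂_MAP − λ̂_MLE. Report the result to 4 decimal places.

Σxᵢ = 19. Posterior is Gamma(22, 9); MAP = (22−1)/9 = 21/9 ≈ 2.33333.
MLE = x̄ = 19/3 ≈ 6.33333.
Difference = 21/9 − 19/3 = -4 ≈ -4.0000.

MAP − MLE = -4.0000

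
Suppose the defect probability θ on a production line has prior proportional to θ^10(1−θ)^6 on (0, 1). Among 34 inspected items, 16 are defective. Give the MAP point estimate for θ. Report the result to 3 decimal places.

θ̂_MAP = 0.520

The prior density ∝ θ^10(1−θ)^6 is the kernel of Beta(11, 7).
Data: 16 successes in 34 trials. The binomial likelihood contributes θ^16(1−θ)^18, so the posterior is Beta(11+16, 7+18) = Beta(27, 25).
For Beta(a, b) with a, b > 1 the mode is (a−1)/(a+b−2) = 26/50 ≈ 0.520.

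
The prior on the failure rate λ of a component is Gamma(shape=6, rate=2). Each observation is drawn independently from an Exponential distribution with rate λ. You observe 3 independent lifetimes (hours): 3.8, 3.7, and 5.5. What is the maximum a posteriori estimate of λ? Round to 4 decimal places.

The Exponential(rate=λ) likelihood is ∝ λ^n e^(−λΣtᵢ). Here n = 3 and Σtᵢ = 3.8 + 3.7 + 5.5 = 13.
Posterior ∝ λ^5e^(−2λ) · λ^3e^(−13λ) = λ^8e^(−15λ), i.e. Gamma(9, 15).
Mode = (a−1)/b = 8/15 ≈ 0.5333.

λ̂_MAP = 0.5333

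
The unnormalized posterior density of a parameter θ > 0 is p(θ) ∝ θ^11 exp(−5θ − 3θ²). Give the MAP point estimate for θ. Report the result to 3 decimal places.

θ̂_MAP = 1.000

ℓ'(θ) = 11/θ − 5 − 6θ. Setting this to zero and multiplying by θ: 6θ² + 5θ − 11 = 0.
θ = (−5 + √(5² + 4·6·11)) / (2·6) = (−5 + √289) / 12 = (−5 + 17)/12 = 1.
ℓ''(θ) = −11/θ² − 6 < 0, confirming a maximum.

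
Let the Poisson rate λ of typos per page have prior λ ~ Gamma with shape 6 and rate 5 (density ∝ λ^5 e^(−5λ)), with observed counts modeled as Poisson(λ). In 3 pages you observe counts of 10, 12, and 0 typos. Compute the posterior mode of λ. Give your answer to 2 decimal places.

Σxᵢ = 10+12+0 = 22, with n = 3.
Posterior ∝ λ^5e^(−5λ) · λ^22e^(−3λ) = λ^27e^(−8λ), i.e. Gamma(shape=28, rate=8).
The mode of a Gamma(a, b) with a ≥ 1 (shape–rate) is (a−1)/b = 27/8 ≈ 3.38.

λ̂_MAP = 3.38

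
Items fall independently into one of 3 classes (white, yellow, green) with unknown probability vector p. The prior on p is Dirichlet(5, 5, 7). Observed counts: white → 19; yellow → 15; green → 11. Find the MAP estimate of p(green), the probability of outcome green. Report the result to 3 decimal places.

MAP estimate of p(green) = 0.288

The posterior is Dirichlet(αᵢ + nᵢ) = Dirichlet(24, 20, 18).
For a Dirichlet(a₁,…,a_K) with all aᵢ > 1, the mode has j-th component (aⱼ − 1)/(Σaᵢ − K).
Here Σaᵢ = 62 and K = 3, so p(green) = (18 − 1)/(62 − 3) = 17/59 ≈ 0.288.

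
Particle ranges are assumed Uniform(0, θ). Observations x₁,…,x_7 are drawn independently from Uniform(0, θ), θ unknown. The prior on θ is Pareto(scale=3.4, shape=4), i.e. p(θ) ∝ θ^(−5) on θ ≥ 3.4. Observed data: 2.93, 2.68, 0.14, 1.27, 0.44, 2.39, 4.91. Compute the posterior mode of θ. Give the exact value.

θ̂_MAP = 4.91

The Uniform(0, θ) likelihood is θ^(−n) for θ ≥ max(xᵢ), zero otherwise. Here max(xᵢ) = 4.91.
Posterior ∝ θ^(−5) · θ^(−7) = θ^(−12) on θ ≥ max(3.4, 4.91) = 4.91.
This density is strictly decreasing in θ, so the posterior mode lies at the lower boundary of the support.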